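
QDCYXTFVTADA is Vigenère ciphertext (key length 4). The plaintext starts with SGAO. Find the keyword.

Subtract each crib letter from the matching ciphertext letter (mod 26):
Q(16)−S(18)=-2≡24 → Y
D(3)−G(6)=-3≡23 → X
C(2)−A(0)=2 → C
Y(24)−O(14)=10 → K

YXCK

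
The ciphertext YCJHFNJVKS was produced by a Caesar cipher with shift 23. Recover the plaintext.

Y(24): 24−23=1 → B
C(2): 2−23=-21≡5 → F
J(9): 9−23=-14≡12 → M
H(7): 7−23=-16≡10 → K
F(5): 5−23=-18≡8 → I
N(13): 13−23=-10≡16 → Q
J(9): 9−23=-14≡12 → M
V(21): 21−23=-2≡24 → Y
K(10): 10−23=-13≡13 → N
S(18): 18−23=-5≡21 → V

BFMKIQMYNV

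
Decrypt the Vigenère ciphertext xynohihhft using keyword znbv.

ylmtivgmgg

Repeat the key across the ciphertext: znbvznbvzn
x(23)−z(25): -2≡24 → y
y(24)−n(13): 11 → l
n(13)−b(1): 12 → m
o(14)−v(21): -7≡19 → t
h(7)−z(25): -18≡8 → i
i(8)−n(13): -5≡21 → v
h(7)−b(1): 6 → g
h(7)−v(21): -14≡12 → m
f(5)−z(25): -20≡6 → g
t(19)−n(13): 6 → g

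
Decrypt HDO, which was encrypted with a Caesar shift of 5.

H(7): 7−5=2 → C
D(3): 3−5=-2≡24 → Y
O(14): 14−5=9 → J

CYJ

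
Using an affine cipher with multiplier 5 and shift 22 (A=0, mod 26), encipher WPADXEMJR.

CTWLHQEPD

W(22): 5·22+22=132≡2 → C
P(15): 5·15+22=97≡19 → T
A(0): 5·0+22=22 → W
D(3): 5·3+22=37≡11 → L
X(23): 5·23+22=137≡7 → H
E(4): 5·4+22=42≡16 → Q
M(12): 5·12+22=82≡4 → E
J(9): 5·9+22=67≡15 → P
R(17): 5·17+22=107≡3 → D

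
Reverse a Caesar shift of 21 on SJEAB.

XOJFG

S(18): 18−21=-3≡23 → X
J(9): 9−21=-12≡14 → O
E(4): 4−21=-17≡9 → J
A(0): 0−21=-21≡5 → F
B(1): 1−21=-20≡6 → G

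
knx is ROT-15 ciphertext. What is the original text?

vyi

k(10): 10−15=-5≡21 → v
n(13): 13−15=-2≡24 → y
x(23): 23−15=8 → i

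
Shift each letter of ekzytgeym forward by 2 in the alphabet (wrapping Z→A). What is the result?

e(4): 4+2=6 → g
k(10): 10+2=12 → m
z(25): 25+2=27≡1 → b
y(24): 24+2=26≡0 → a
t(19): 19+2=21 → v
g(6): 6+2=8 → i
e(4): 4+2=6 → g
y(24): 24+2=26≡0 → a
m(12): 12+2=14 → o

gmbavigao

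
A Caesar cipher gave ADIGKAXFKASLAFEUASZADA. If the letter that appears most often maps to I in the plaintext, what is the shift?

The most frequent ciphertext letter is A (appears 7 times).
A is position 0; I is position 8.
Shift = -8≡18.

18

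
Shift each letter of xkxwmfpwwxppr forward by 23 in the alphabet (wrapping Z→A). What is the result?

uhutjcmttummo

x(23): 23+23=46≡20 → u
k(10): 10+23=33≡7 → h
x(23): 23+23=46≡20 → u
w(22): 22+23=45≡19 → t
m(12): 12+23=35≡9 → j
f(5): 5+23=28≡2 → c
p(15): 15+23=38≡12 → m
w(22): 22+23=45≡19 → t
w(22): 22+23=45≡19 → t
x(23): 23+23=46≡20 → u
p(15): 15+23=38≡12 → m
p(15): 15+23=38≡12 → m
r(17): 17+23=40≡14 → o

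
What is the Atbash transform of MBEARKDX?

M(12) → N(13)
B(1) → Y(24)
E(4) → V(21)
A(0) → Z(25)
R(17) → I(8)
K(10) → P(15)
D(3) → W(22)
X(23) → C(2)

NYVZIPWC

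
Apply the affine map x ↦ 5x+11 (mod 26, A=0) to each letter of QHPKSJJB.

Q(16): 5·16+11=91≡13 → N
H(7): 5·7+11=46≡20 → U
P(15): 5·15+11=86≡8 → I
K(10): 5·10+11=61≡9 → J
S(18): 5·18+11=101≡23 → X
J(9): 5·9+11=56≡4 → E
J(9): 5·9+11=56≡4 → E
B(1): 5·1+11=16 → Q

NUIJXEEQ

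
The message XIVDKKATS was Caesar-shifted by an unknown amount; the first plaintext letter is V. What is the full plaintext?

VGTBIIYRQ

From the crib: X(23)−V(21)=2, so the shift is 2.
Subtract 2 from each ciphertext letter:
X(23): 23−2=21 → V
I(8): 8−2=6 → G
V(21): 21−2=19 → T
D(3): 3−2=1 → B
K(10): 10−2=8 → I
K(10): 10−2=8 → I
A(0): 0−2=-2≡24 → Y
T(19): 19−2=17 → R
S(18): 18−2=16 → Q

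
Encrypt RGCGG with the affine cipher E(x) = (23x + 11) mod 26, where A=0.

R(17): 23·17+11=402≡12 → M
G(6): 23·6+11=149≡19 → T
C(2): 23·2+11=57≡5 → F
G(6): 23·6+11=149≡19 → T
G(6): 23·6+11=149≡19 → T

MTFTT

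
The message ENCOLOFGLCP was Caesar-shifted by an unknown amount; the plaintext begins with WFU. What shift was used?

8

From the crib: E(4)−W(22)=-18≡8, so the shift is 8.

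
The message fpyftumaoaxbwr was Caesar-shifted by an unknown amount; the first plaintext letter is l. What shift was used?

From the crib: f(5)−l(11)=-6≡20, so the shift is 20.

20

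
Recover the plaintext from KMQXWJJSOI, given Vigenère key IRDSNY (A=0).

Repeat the key across the ciphertext: IRDSNYIRDS
K(10)−I(8): 2 → C
M(12)−R(17): -5≡21 → V
Q(16)−D(3): 13 → N
X(23)−S(18): 5 → F
W(22)−N(13): 9 → J
J(9)−Y(24): -15≡11 → L
J(9)−I(8): 1 → B
S(18)−R(17): 1 → B
O(14)−D(3): 11 → L
I(8)−S(18): -10≡16 → Q

CVNFJLBBLQ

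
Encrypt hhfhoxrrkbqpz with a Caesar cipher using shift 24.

ffdfmvppizonx

h(7): 7+24=31≡5 → f
h(7): 7+24=31≡5 → f
f(5): 5+24=29≡3 → d
h(7): 7+24=31≡5 → f
o(14): 14+24=38≡12 → m
x(23): 23+24=47≡21 → v
r(17): 17+24=41≡15 → p
r(17): 17+24=41≡15 → p
k(10): 10+24=34≡8 → i
b(1): 1+24=25 → z
q(16): 16+24=40≡14 → o
p(15): 15+24=39≡13 → n
z(25): 25+24=49≡23 → x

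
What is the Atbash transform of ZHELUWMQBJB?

ASVOFDNJYQY

Z(25) → A(0)
H(7) → S(18)
E(4) → V(21)
L(11) → O(14)
U(20) → F(5)
W(22) → D(3)
M(12) → N(13)
Q(16) → J(9)
B(1) → Y(24)
J(9) → Q(16)
B(1) → Y(24)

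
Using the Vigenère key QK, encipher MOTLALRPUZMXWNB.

Repeat the key across the message: QKQKQKQKQKQKQKQ
M(12)+Q(16): 28≡2 → C
O(14)+K(10): 24 → Y
T(19)+Q(16): 35≡9 → J
L(11)+K(10): 21 → V
A(0)+Q(16): 16 → Q
L(11)+K(10): 21 → V
R(17)+Q(16): 33≡7 → H
P(15)+K(10): 25 → Z
U(20)+Q(16): 36≡10 → K
Z(25)+K(10): 35≡9 → J
M(12)+Q(16): 28≡2 → C
X(23)+K(10): 33≡7 → H
W(22)+Q(16): 38≡12 → M
N(13)+K(10): 23 → X
B(1)+Q(16): 17 → R

CYJVQVHZKJCHMXR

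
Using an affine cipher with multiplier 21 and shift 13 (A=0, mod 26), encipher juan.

j(9): 21·9+13=202≡20 → u
u(20): 21·20+13=433≡17 → r
a(0): 21·0+13=13 → n
n(13): 21·13+13=286≡0 → a

urna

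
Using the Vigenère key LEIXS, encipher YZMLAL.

JDUISW

Repeat the key across the message: LEIXSL
Y(24)+L(11): 35≡9 → J
Z(25)+E(4): 29≡3 → D
M(12)+I(8): 20 → U
L(11)+X(23): 34≡8 → I
A(0)+S(18): 18 → S
L(11)+L(11): 22 → W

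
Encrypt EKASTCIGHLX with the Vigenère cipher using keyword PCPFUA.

TMPXNCXIWQR

Repeat the key across the message: PCPFUAPCPFU
E(4)+P(15): 19 → T
K(10)+C(2): 12 → M
A(0)+P(15): 15 → P
S(18)+F(5): 23 → X
T(19)+U(20): 39≡13 → N
C(2)+A(0): 2 → C
I(8)+P(15): 23 → X
G(6)+C(2): 8 → I
H(7)+P(15): 22 → W
L(11)+F(5): 16 → Q
X(23)+U(20): 43≡17 → R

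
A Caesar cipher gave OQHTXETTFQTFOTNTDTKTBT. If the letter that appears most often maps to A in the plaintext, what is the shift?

19

The most frequent ciphertext letter is T (appears 9 times).
T is position 19; A is position 0.
Shift = 19.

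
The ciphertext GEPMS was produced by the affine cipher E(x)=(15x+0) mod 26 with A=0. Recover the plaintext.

The inverse of 15 mod 26 is 7, since 15·7=105≡1. Apply D(y)=7·(y−0) mod 26:
G(6): 7·(6−0)=42≡16 → Q
E(4): 7·(4−0)=28≡2 → C
P(15): 7·(15−0)=105≡1 → B
M(12): 7·(12−0)=84≡6 → G
S(18): 7·(18−0)=126≡22 → W

QCBGW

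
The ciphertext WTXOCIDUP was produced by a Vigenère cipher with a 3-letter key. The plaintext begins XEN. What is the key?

Subtract each crib letter from the matching ciphertext letter (mod 26):
W(22)−X(23)=-1≡25 → Z
T(19)−E(4)=15 → P
X(23)−N(13)=10 → K

ZPK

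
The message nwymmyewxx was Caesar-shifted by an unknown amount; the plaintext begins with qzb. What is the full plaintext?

From the crib: n(13)−q(16)=-3≡23, so the shift is 23.
Subtract 23 from each ciphertext letter:
n(13): 13−23=-10≡16 → q
w(22): 22−23=-1≡25 → z
y(24): 24−23=1 → b
m(12): 12−23=-11≡15 → p
m(12): 12−23=-11≡15 → p
y(24): 24−23=1 → b
e(4): 4−23=-19≡7 → h
w(22): 22−23=-1≡25 → z
x(23): 23−23=0 → a
x(23): 23−23=0 → a

qzbppbhzaa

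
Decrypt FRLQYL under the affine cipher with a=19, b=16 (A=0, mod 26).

The inverse of 19 mod 26 is 11, since 19·11=209≡1. Apply D(y)=11·(y−16) mod 26:
F(5): 11·(5−16)=-121≡9 → J
R(17): 11·(17−16)=11 → L
L(11): 11·(11−16)=-55≡23 → X
Q(16): 11·(16−16)=0 → A
Y(24): 11·(24−16)=88≡10 → K
L(11): 11·(11−16)=-55≡23 → X

JLXAKX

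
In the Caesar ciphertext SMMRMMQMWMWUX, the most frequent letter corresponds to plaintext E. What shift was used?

8

The most frequent ciphertext letter is M (appears 6 times).
M is position 12; E is position 4.
Shift = 8.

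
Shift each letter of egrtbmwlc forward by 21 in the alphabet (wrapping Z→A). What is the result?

e(4): 4+21=25 → z
g(6): 6+21=27≡1 → b
r(17): 17+21=38≡12 → m
t(19): 19+21=40≡14 → o
b(1): 1+21=22 → w
m(12): 12+21=33≡7 → h
w(22): 22+21=43≡17 → r
l(11): 11+21=32≡6 → g
c(2): 2+21=23 → x

zbmowhrgx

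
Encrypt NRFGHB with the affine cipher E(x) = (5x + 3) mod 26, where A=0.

QKCHMI

N(13): 5·13+3=68≡16 → Q
R(17): 5·17+3=88≡10 → K
F(5): 5·5+3=28≡2 → C
G(6): 5·6+3=33≡7 → H
H(7): 5·7+3=38≡12 → M
B(1): 5·1+3=8 → I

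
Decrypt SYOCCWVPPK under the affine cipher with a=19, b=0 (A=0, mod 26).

QEYWWIXJJG

The inverse of 19 mod 26 is 11, since 19·11=209≡1. Apply D(y)=11·(y−0) mod 26:
S(18): 11·(18−0)=198≡16 → Q
Y(24): 11·(24−0)=264≡4 → E
O(14): 11·(14−0)=154≡24 → Y
C(2): 11·(2−0)=22 → W
C(2): 11·(2−0)=22 → W
W(22): 11·(22−0)=242≡8 → I
V(21): 11·(21−0)=231≡23 → X
P(15): 11·(15−0)=165≡9 → J
P(15): 11·(15−0)=165≡9 → J
K(10): 11·(10−0)=110≡6 → G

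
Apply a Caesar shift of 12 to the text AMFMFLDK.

A(0): 0+12=12 → M
M(12): 12+12=24 → Y
F(5): 5+12=17 → R
M(12): 12+12=24 → Y
F(5): 5+12=17 → R
L(11): 11+12=23 → X
D(3): 3+12=15 → P
K(10): 10+12=22 → W

MYRYRXPW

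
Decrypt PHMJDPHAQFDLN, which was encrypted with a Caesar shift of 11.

P(15): 15−11=4 → E
H(7): 7−11=-4≡22 → W
M(12): 12−11=1 → B
J(9): 9−11=-2≡24 → Y
D(3): 3−11=-8≡18 → S
P(15): 15−11=4 → E
H(7): 7−11=-4≡22 → W
A(0): 0−11=-11≡15 → P
Q(16): 16−11=5 → F
F(5): 5−11=-6≡20 → U
D(3): 3−11=-8≡18 → S
L(11): 11−11=0 → A
N(13): 13−11=2 → C

EWBYSEWPFUSAC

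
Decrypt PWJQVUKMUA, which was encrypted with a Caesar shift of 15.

AHUBGFVXFL

P(15): 15−15=0 → A
W(22): 22−15=7 → H
J(9): 9−15=-6≡20 → U
Q(16): 16−15=1 → B
V(21): 21−15=6 → G
U(20): 20−15=5 → F
K(10): 10−15=-5≡21 → V
M(12): 12−15=-3≡23 → X
U(20): 20−15=5 → F
A(0): 0−15=-15≡11 → L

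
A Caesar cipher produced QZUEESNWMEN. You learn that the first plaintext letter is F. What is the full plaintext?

From the crib: Q(16)−F(5)=11, so the shift is 11.
Subtract 11 from each ciphertext letter:
Q(16): 16−11=5 → F
Z(25): 25−11=14 → O
U(20): 20−11=9 → J
E(4): 4−11=-7≡19 → T
E(4): 4−11=-7≡19 → T
S(18): 18−11=7 → H
N(13): 13−11=2 → C
W(22): 22−11=11 → L
M(12): 12−11=1 → B
E(4): 4−11=-7≡19 → T
N(13): 13−11=2 → C

FOJTTHCLBTC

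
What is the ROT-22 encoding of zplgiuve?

z(25): 25+22=47≡21 → v
p(15): 15+22=37≡11 → l
l(11): 11+22=33≡7 → h
g(6): 6+22=28≡2 → c
i(8): 8+22=30≡4 → e
u(20): 20+22=42≡16 → q
v(21): 21+22=43≡17 → r
e(4): 4+22=26≡0 → a

vlhceqra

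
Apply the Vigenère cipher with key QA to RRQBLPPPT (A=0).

Repeat the key across the message: QAQAQAQAQ
R(17)+Q(16): 33≡7 → H
R(17)+A(0): 17 → R
Q(16)+Q(16): 32≡6 → G
B(1)+A(0): 1 → B
L(11)+Q(16): 27≡1 → B
P(15)+A(0): 15 → P
P(15)+Q(16): 31≡5 → F
P(15)+A(0): 15 → P
T(19)+Q(16): 35≡9 → J

HRGBBPFPJ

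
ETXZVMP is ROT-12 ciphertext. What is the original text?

SHLNJAD

E(4): 4−12=-8≡18 → S
T(19): 19−12=7 → H
X(23): 23−12=11 → L
Z(25): 25−12=13 → N
V(21): 21−12=9 → J
M(12): 12−12=0 → A
P(15): 15−12=3 → D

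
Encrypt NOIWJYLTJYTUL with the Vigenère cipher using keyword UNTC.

HBBYDLEVDLMWF

Repeat the key across the message: UNTCUNTCUNTCU
N(13)+U(20): 33≡7 → H
O(14)+N(13): 27≡1 → B
I(8)+T(19): 27≡1 → B
W(22)+C(2): 24 → Y
J(9)+U(20): 29≡3 → D
Y(24)+N(13): 37≡11 → L
L(11)+T(19): 30≡4 → E
T(19)+C(2): 21 → V
J(9)+U(20): 29≡3 → D
Y(24)+N(13): 37≡11 → L
T(19)+T(19): 38≡12 → M
U(20)+C(2): 22 → W
L(11)+U(20): 31≡5 → F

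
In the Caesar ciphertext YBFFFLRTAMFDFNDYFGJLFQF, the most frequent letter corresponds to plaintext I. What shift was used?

23

The most frequent ciphertext letter is F (appears 8 times).
F is position 5; I is position 8.
Shift = -3≡23.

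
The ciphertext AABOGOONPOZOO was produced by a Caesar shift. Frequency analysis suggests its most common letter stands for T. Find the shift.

The most frequent ciphertext letter is O (appears 6 times).
O is position 14; T is position 19.
Shift = -5≡21.

21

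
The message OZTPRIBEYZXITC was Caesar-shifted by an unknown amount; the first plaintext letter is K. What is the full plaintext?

From the crib: O(14)−K(10)=4, so the shift is 4.
Subtract 4 from each ciphertext letter:
O(14): 14−4=10 → K
Z(25): 25−4=21 → V
T(19): 19−4=15 → P
P(15): 15−4=11 → L
R(17): 17−4=13 → N
I(8): 8−4=4 → E
B(1): 1−4=-3≡23 → X
E(4): 4−4=0 → A
Y(24): 24−4=20 → U
Z(25): 25−4=21 → V
X(23): 23−4=19 → T
I(8): 8−4=4 → E
T(19): 19−4=15 → P
C(2): 2−4=-2≡24 → Y

KVPLNEXAUVTEPY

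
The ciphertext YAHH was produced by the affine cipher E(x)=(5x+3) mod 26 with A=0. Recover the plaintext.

ZPGG

The inverse of 5 mod 26 is 21, since 5·21=105≡1. Apply D(y)=21·(y−3) mod 26:
Y(24): 21·(24−3)=441≡25 → Z
A(0): 21·(0−3)=-63≡15 → P
H(7): 21·(7−3)=84≡6 → G
H(7): 21·(7−3)=84≡6 → G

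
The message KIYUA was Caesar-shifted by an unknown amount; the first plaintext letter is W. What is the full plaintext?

WUKGM

From the crib: K(10)−W(22)=-12≡14, so the shift is 14.
Subtract 14 from each ciphertext letter:
K(10): 10−14=-4≡22 → W
I(8): 8−14=-6≡20 → U
Y(24): 24−14=10 → K
U(20): 20−14=6 → G
A(0): 0−14=-14≡12 → M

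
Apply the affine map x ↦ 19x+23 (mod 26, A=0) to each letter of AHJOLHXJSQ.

XAMDYASMBP

A(0): 19·0+23=23 → X
H(7): 19·7+23=156≡0 → A
J(9): 19·9+23=194≡12 → M
O(14): 19·14+23=289≡3 → D
L(11): 19·11+23=232≡24 → Y
H(7): 19·7+23=156≡0 → A
X(23): 19·23+23=460≡18 → S
J(9): 19·9+23=194≡12 → M
S(18): 19·18+23=365≡1 → B
Q(16): 19·16+23=327≡15 → P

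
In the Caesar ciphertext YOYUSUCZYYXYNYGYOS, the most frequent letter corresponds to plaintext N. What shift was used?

11

The most frequent ciphertext letter is Y (appears 7 times).
Y is position 24; N is position 13.
Shift = 11.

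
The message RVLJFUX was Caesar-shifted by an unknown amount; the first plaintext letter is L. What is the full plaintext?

LPFDZOR

From the crib: R(17)−L(11)=6, so the shift is 6.
Subtract 6 from each ciphertext letter:
R(17): 17−6=11 → L
V(21): 21−6=15 → P
L(11): 11−6=5 → F
J(9): 9−6=3 → D
F(5): 5−6=-1≡25 → Z
U(20): 20−6=14 → O
X(23): 23−6=17 → R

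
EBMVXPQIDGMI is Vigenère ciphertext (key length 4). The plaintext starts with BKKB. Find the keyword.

DRCU

Subtract each crib letter from the matching ciphertext letter (mod 26):
E(4)−B(1)=3 → D
B(1)−K(10)=-9≡17 → R
M(12)−K(10)=2 → C
V(21)−B(1)=20 → U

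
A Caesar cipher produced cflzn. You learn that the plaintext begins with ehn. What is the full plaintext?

ehnbp

From the crib: c(2)−e(4)=-2≡24, so the shift is 24.
Subtract 24 from each ciphertext letter:
c(2): 2−24=-22≡4 → e
f(5): 5−24=-19≡7 → h
l(11): 11−24=-13≡13 → n
z(25): 25−24=1 → b
n(13): 13−24=-11≡15 → p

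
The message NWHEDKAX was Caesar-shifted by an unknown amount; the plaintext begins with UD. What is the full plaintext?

From the crib: N(13)−U(20)=-7≡19, so the shift is 19.
Subtract 19 from each ciphertext letter:
N(13): 13−19=-6≡20 → U
W(22): 22−19=3 → D
H(7): 7−19=-12≡14 → O
E(4): 4−19=-15≡11 → L
D(3): 3−19=-16≡10 → K
K(10): 10−19=-9≡17 → R
A(0): 0−19=-19≡7 → H
X(23): 23−19=4 → E

UDOLKRHE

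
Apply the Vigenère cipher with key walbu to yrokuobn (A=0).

Repeat the key across the message: walbuwal
y(24)+w(22): 46≡20 → u
r(17)+a(0): 17 → r
o(14)+l(11): 25 → z
k(10)+b(1): 11 → l
u(20)+u(20): 40≡14 → o
o(14)+w(22): 36≡10 → k
b(1)+a(0): 1 → b
n(13)+l(11): 24 → y

urzlokby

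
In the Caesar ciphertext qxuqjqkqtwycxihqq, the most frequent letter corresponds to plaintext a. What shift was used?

16

The most frequent ciphertext letter is q (appears 6 times).
q is position 16; a is position 0.
Shift = 16.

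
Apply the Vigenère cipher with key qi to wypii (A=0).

mgfqy

Repeat the key across the message: qiqiq
w(22)+q(16): 38≡12 → m
y(24)+i(8): 32≡6 → g
p(15)+q(16): 31≡5 → f
i(8)+i(8): 16 → q
i(8)+q(16): 24 → y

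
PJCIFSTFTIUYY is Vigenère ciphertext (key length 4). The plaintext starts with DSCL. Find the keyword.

MRAX

Subtract each crib letter from the matching ciphertext letter (mod 26):
P(15)−D(3)=12 → M
J(9)−S(18)=-9≡17 → R
C(2)−C(2)=0 → A
I(8)−L(11)=-3≡23 → X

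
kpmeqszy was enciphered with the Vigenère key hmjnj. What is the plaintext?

dddrhlnp

Repeat the key across the ciphertext: hmjnjhmj
k(10)−h(7): 3 → d
p(15)−m(12): 3 → d
m(12)−j(9): 3 → d
e(4)−n(13): -9≡17 → r
q(16)−j(9): 7 → h
s(18)−h(7): 11 → l
z(25)−m(12): 13 → n
y(24)−j(9): 15 → p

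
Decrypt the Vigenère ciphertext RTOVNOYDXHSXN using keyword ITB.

JANNUNQKWZZWF

Repeat the key across the ciphertext: ITBITBITBITBI
R(17)−I(8): 9 → J
T(19)−T(19): 0 → A
O(14)−B(1): 13 → N
V(21)−I(8): 13 → N
N(13)−T(19): -6≡20 → U
O(14)−B(1): 13 → N
Y(24)−I(8): 16 → Q
D(3)−T(19): -16≡10 → K
X(23)−B(1): 22 → W
H(7)−I(8): -1≡25 → Z
S(18)−T(19): -1≡25 → Z
X(23)−B(1): 22 → W
N(13)−I(8): 5 → F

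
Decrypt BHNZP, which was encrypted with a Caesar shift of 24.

B(1): 1−24=-23≡3 → D
H(7): 7−24=-17≡9 → J
N(13): 13−24=-11≡15 → P
Z(25): 25−24=1 → B
P(15): 15−24=-9≡17 → R

DJPBR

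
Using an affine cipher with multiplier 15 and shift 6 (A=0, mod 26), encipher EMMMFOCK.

E(4): 15·4+6=66≡14 → O
M(12): 15·12+6=186≡4 → E
M(12): 15·12+6=186≡4 → E
M(12): 15·12+6=186≡4 → E
F(5): 15·5+6=81≡3 → D
O(14): 15·14+6=216≡8 → I
C(2): 15·2+6=36≡10 → K
K(10): 15·10+6=156≡0 → A

OEEEDIKA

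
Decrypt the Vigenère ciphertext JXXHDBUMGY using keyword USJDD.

Repeat the key across the ciphertext: USJDDUSJDD
J(9)−U(20): -11≡15 → P
X(23)−S(18): 5 → F
X(23)−J(9): 14 → O
H(7)−D(3): 4 → E
D(3)−D(3): 0 → A
B(1)−U(20): -19≡7 → H
U(20)−S(18): 2 → C
M(12)−J(9): 3 → D
G(6)−D(3): 3 → D
Y(24)−D(3): 21 → V

PFOEAHCDDV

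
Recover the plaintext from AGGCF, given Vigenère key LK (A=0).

Repeat the key across the ciphertext: LKLKL
A(0)−L(11): -11≡15 → P
G(6)−K(10): -4≡22 → W
G(6)−L(11): -5≡21 → V
C(2)−K(10): -8≡18 → S
F(5)−L(11): -6≡20 → U

PWVSU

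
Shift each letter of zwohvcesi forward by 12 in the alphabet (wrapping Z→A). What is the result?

liathoqeu

z(25): 25+12=37≡11 → l
w(22): 22+12=34≡8 → i
o(14): 14+12=26≡0 → a
h(7): 7+12=19 → t
v(21): 21+12=33≡7 → h
c(2): 2+12=14 → o
e(4): 4+12=16 → q
s(18): 18+12=30≡4 → e
i(8): 8+12=20 → u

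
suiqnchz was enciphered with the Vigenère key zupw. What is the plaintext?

tatuoisd

Repeat the key across the ciphertext: zupwzupw
s(18)−z(25): -7≡19 → t
u(20)−u(20): 0 → a
i(8)−p(15): -7≡19 → t
q(16)−w(22): -6≡20 → u
n(13)−z(25): -12≡14 → o
c(2)−u(20): -18≡8 → i
h(7)−p(15): -8≡18 → s
z(25)−w(22): 3 → d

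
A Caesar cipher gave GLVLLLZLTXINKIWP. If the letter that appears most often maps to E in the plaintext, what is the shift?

7

The most frequent ciphertext letter is L (appears 5 times).
L is position 11; E is position 4.
Shift = 7.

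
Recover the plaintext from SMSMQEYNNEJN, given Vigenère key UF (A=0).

YHYHWZEITZPI

Repeat the key across the ciphertext: UFUFUFUFUFUF
S(18)−U(20): -2≡24 → Y
M(12)−F(5): 7 → H
S(18)−U(20): -2≡24 → Y
M(12)−F(5): 7 → H
Q(16)−U(20): -4≡22 → W
E(4)−F(5): -1≡25 → Z
Y(24)−U(20): 4 → E
N(13)−F(5): 8 → I
N(13)−U(20): -7≡19 → T
E(4)−F(5): -1≡25 → Z
J(9)−U(20): -11≡15 → P
N(13)−F(5): 8 → I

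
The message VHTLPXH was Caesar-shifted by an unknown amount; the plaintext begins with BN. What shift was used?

From the crib: V(21)−B(1)=20, so the shift is 20.

20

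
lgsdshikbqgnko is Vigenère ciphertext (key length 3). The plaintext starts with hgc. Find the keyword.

Subtract each crib letter from the matching ciphertext letter (mod 26):
l(11)−h(7)=4 → e
g(6)−g(6)=0 → a
s(18)−c(2)=16 → q

eaq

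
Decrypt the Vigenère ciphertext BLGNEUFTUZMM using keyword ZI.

Repeat the key across the ciphertext: ZIZIZIZIZIZI
B(1)−Z(25): -24≡2 → C
L(11)−I(8): 3 → D
G(6)−Z(25): -19≡7 → H
N(13)−I(8): 5 → F
E(4)−Z(25): -21≡5 → F
U(20)−I(8): 12 → M
F(5)−Z(25): -20≡6 → G
T(19)−I(8): 11 → L
U(20)−Z(25): -5≡21 → V
Z(25)−I(8): 17 → R
M(12)−Z(25): -13≡13 → N
M(12)−I(8): 4 → E

CDHFFMGLVRNE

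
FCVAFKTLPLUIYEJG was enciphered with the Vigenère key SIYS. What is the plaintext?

Repeat the key across the ciphertext: SIYSSIYSSIYSSIYS
F(5)−S(18): -13≡13 → N
C(2)−I(8): -6≡20 → U
V(21)−Y(24): -3≡23 → X
A(0)−S(18): -18≡8 → I
F(5)−S(18): -13≡13 → N
K(10)−I(8): 2 → C
T(19)−Y(24): -5≡21 → V
L(11)−S(18): -7≡19 → T
P(15)−S(18): -3≡23 → X
L(11)−I(8): 3 → D
U(20)−Y(24): -4≡22 → W
I(8)−S(18): -10≡16 → Q
Y(24)−S(18): 6 → G
E(4)−I(8): -4≡22 → W
J(9)−Y(24): -15≡11 → L
G(6)−S(18): -12≡14 → O

NUXINCVTXDWQGWLO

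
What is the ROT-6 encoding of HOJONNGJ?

NUPUTTMP

H(7): 7+6=13 → N
O(14): 14+6=20 → U
J(9): 9+6=15 → P
O(14): 14+6=20 → U
N(13): 13+6=19 → T
N(13): 13+6=19 → T
G(6): 6+6=12 → M
J(9): 9+6=15 → P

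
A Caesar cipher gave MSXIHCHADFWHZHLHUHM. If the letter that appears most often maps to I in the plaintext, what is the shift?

The most frequent ciphertext letter is H (appears 6 times).
H is position 7; I is position 8.
Shift = -1≡25.

25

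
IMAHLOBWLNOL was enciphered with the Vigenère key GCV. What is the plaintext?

CKFBJTVUQHMQ

Repeat the key across the ciphertext: GCVGCVGCVGCV
I(8)−G(6): 2 → C
M(12)−C(2): 10 → K
A(0)−V(21): -21≡5 → F
H(7)−G(6): 1 → B
L(11)−C(2): 9 → J
O(14)−V(21): -7≡19 → T
B(1)−G(6): -5≡21 → V
W(22)−C(2): 20 → U
L(11)−V(21): -10≡16 → Q
N(13)−G(6): 7 → H
O(14)−C(2): 12 → M
L(11)−V(21): -10≡16 → Q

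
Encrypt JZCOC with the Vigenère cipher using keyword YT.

HSAHA

Repeat the key across the message: YTYTY
J(9)+Y(24): 33≡7 → H
Z(25)+T(19): 44≡18 → S
C(2)+Y(24): 26≡0 → A
O(14)+T(19): 33≡7 → H
C(2)+Y(24): 26≡0 → A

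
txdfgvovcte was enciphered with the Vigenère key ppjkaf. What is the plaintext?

Repeat the key across the ciphertext: ppjkafppjka
t(19)−p(15): 4 → e
x(23)−p(15): 8 → i
d(3)−j(9): -6≡20 → u
f(5)−k(10): -5≡21 → v
g(6)−a(0): 6 → g
v(21)−f(5): 16 → q
o(14)−p(15): -1≡25 → z
v(21)−p(15): 6 → g
c(2)−j(9): -7≡19 → t
t(19)−k(10): 9 → j
e(4)−a(0): 4 → e

eiuvgqzgtje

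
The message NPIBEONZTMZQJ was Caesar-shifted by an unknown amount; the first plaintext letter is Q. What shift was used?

23

From the crib: N(13)−Q(16)=-3≡23, so the shift is 23.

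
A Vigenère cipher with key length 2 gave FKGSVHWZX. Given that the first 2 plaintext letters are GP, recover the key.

ZV

Subtract each crib letter from the matching ciphertext letter (mod 26):
F(5)−G(6)=-1≡25 → Z
K(10)−P(15)=-5≡21 → V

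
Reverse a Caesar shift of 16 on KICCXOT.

K(10): 10−16=-6≡20 → U
I(8): 8−16=-8≡18 → S
C(2): 2−16=-14≡12 → M
C(2): 2−16=-14≡12 → M
X(23): 23−16=7 → H
O(14): 14−16=-2≡24 → Y
T(19): 19−16=3 → D

USMMHYD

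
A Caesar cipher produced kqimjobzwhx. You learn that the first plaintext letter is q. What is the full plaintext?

qwospuhfcnd

From the crib: k(10)−q(16)=-6≡20, so the shift is 20.
Subtract 20 from each ciphertext letter:
k(10): 10−20=-10≡16 → q
q(16): 16−20=-4≡22 → w
i(8): 8−20=-12≡14 → o
m(12): 12−20=-8≡18 → s
j(9): 9−20=-11≡15 → p
o(14): 14−20=-6≡20 → u
b(1): 1−20=-19≡7 → h
z(25): 25−20=5 → f
w(22): 22−20=2 → c
h(7): 7−20=-13≡13 → n
x(23): 23−20=3 → d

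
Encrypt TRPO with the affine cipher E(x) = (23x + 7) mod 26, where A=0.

CIOR

T(19): 23·19+7=444≡2 → C
R(17): 23·17+7=398≡8 → I
P(15): 23·15+7=352≡14 → O
O(14): 23·14+7=329≡17 → R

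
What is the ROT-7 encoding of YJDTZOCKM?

Y(24): 24+7=31≡5 → F
J(9): 9+7=16 → Q
D(3): 3+7=10 → K
T(19): 19+7=26≡0 → A
Z(25): 25+7=32≡6 → G
O(14): 14+7=21 → V
C(2): 2+7=9 → J
K(10): 10+7=17 → R
M(12): 12+7=19 → T

FQKAGVJRT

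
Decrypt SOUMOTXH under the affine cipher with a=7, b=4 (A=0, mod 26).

The inverse of 7 mod 26 is 15, since 7·15=105≡1. Apply D(y)=15·(y−4) mod 26:
S(18): 15·(18−4)=210≡2 → C
O(14): 15·(14−4)=150≡20 → U
U(20): 15·(20−4)=240≡6 → G
M(12): 15·(12−4)=120≡16 → Q
O(14): 15·(14−4)=150≡20 → U
T(19): 15·(19−4)=225≡17 → R
X(23): 15·(23−4)=285≡25 → Z
H(7): 15·(7−4)=45≡19 → T

CUGQURZT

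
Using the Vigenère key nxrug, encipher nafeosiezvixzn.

axwyuffvtbvuqh

Repeat the key across the message: nxrugnxrugnxru
n(13)+n(13): 26≡0 → a
a(0)+x(23): 23 → x
f(5)+r(17): 22 → w
e(4)+u(20): 24 → y
o(14)+g(6): 20 → u
s(18)+n(13): 31≡5 → f
i(8)+x(23): 31≡5 → f
e(4)+r(17): 21 → v
z(25)+u(20): 45≡19 → t
v(21)+g(6): 27≡1 → b
i(8)+n(13): 21 → v
x(23)+x(23): 46≡20 → u
z(25)+r(17): 42≡16 → q
n(13)+u(20): 33≡7 → h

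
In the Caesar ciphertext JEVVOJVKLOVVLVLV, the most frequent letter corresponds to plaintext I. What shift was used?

The most frequent ciphertext letter is V (appears 7 times).
V is position 21; I is position 8.
Shift = 13.

13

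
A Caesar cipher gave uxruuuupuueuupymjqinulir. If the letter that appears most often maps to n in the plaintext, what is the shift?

The most frequent ciphertext letter is u (appears 10 times).
u is position 20; n is position 13.
Shift = 7.

7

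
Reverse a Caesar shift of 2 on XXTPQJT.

VVRNOHR

X(23): 23−2=21 → V
X(23): 23−2=21 → V
T(19): 19−2=17 → R
P(15): 15−2=13 → N
Q(16): 16−2=14 → O
J(9): 9−2=7 → H
T(19): 19−2=17 → R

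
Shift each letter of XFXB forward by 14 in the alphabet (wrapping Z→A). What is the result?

X(23): 23+14=37≡11 → L
F(5): 5+14=19 → T
X(23): 23+14=37≡11 → L
B(1): 1+14=15 → P

LTLP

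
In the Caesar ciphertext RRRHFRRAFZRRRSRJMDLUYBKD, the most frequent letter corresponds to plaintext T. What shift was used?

24

The most frequent ciphertext letter is R (appears 9 times).
R is position 17; T is position 19.
Shift = -2≡24.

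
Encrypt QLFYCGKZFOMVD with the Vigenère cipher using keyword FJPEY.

VUUCALTOJMRES

Repeat the key across the message: FJPEYFJPEYFJP
Q(16)+F(5): 21 → V
L(11)+J(9): 20 → U
F(5)+P(15): 20 → U
Y(24)+E(4): 28≡2 → C
C(2)+Y(24): 26≡0 → A
G(6)+F(5): 11 → L
K(10)+J(9): 19 → T
Z(25)+P(15): 40≡14 → O
F(5)+E(4): 9 → J
O(14)+Y(24): 38≡12 → M
M(12)+F(5): 17 → R
V(21)+J(9): 30≡4 → E
D(3)+P(15): 18 → S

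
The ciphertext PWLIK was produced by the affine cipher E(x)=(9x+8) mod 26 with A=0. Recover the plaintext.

VQJAG

The inverse of 9 mod 26 is 3, since 9·3=27≡1. Apply D(y)=3·(y−8) mod 26:
P(15): 3·(15−8)=21 → V
W(22): 3·(22−8)=42≡16 → Q
L(11): 3·(11−8)=9 → J
I(8): 3·(8−8)=0 → A
K(10): 3·(10−8)=6 → G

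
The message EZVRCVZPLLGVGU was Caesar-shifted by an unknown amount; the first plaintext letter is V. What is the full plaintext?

From the crib: E(4)−V(21)=-17≡9, so the shift is 9.
Subtract 9 from each ciphertext letter:
E(4): 4−9=-5≡21 → V
Z(25): 25−9=16 → Q
V(21): 21−9=12 → M
R(17): 17−9=8 → I
C(2): 2−9=-7≡19 → T
V(21): 21−9=12 → M
Z(25): 25−9=16 → Q
P(15): 15−9=6 → G
L(11): 11−9=2 → C
L(11): 11−9=2 → C
G(6): 6−9=-3≡23 → X
V(21): 21−9=12 → M
G(6): 6−9=-3≡23 → X
U(20): 20−9=11 → L

VQMITMQGCCXMXL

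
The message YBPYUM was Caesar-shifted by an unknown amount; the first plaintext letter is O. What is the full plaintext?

ORFOKC

From the crib: Y(24)−O(14)=10, so the shift is 10.
Subtract 10 from each ciphertext letter:
Y(24): 24−10=14 → O
B(1): 1−10=-9≡17 → R
P(15): 15−10=5 → F
Y(24): 24−10=14 → O
U(20): 20−10=10 → K
M(12): 12−10=2 → C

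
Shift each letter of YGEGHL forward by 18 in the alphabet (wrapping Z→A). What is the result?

Y(24): 24+18=42≡16 → Q
G(6): 6+18=24 → Y
E(4): 4+18=22 → W
G(6): 6+18=24 → Y
H(7): 7+18=25 → Z
L(11): 11+18=29≡3 → D

QYWYZD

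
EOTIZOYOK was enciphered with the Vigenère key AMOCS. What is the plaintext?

ECFGHOMAI

Repeat the key across the ciphertext: AMOCSAMOC
E(4)−A(0): 4 → E
O(14)−M(12): 2 → C
T(19)−O(14): 5 → F
I(8)−C(2): 6 → G
Z(25)−S(18): 7 → H
O(14)−A(0): 14 → O
Y(24)−M(12): 12 → M
O(14)−O(14): 0 → A
K(10)−C(2): 8 → I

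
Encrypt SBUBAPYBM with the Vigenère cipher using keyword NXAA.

Repeat the key across the message: NXAANXAAN
S(18)+N(13): 31≡5 → F
B(1)+X(23): 24 → Y
U(20)+A(0): 20 → U
B(1)+A(0): 1 → B
A(0)+N(13): 13 → N
P(15)+X(23): 38≡12 → M
Y(24)+A(0): 24 → Y
B(1)+A(0): 1 → B
M(12)+N(13): 25 → Z

FYUBNMYBZ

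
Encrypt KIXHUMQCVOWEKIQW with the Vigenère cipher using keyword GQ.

QYDXACWSBECUQYWM

Repeat the key across the message: GQGQGQGQGQGQGQGQ
K(10)+G(6): 16 → Q
I(8)+Q(16): 24 → Y
X(23)+G(6): 29≡3 → D
H(7)+Q(16): 23 → X
U(20)+G(6): 26≡0 → A
M(12)+Q(16): 28≡2 → C
Q(16)+G(6): 22 → W
C(2)+Q(16): 18 → S
V(21)+G(6): 27≡1 → B
O(14)+Q(16): 30≡4 → E
W(22)+G(6): 28≡2 → C
E(4)+Q(16): 20 → U
K(10)+G(6): 16 → Q
I(8)+Q(16): 24 → Y
Q(16)+G(6): 22 → W
W(22)+Q(16): 38≡12 → M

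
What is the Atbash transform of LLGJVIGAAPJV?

L(11) → O(14)
L(11) → O(14)
G(6) → T(19)
J(9) → Q(16)
V(21) → E(4)
I(8) → R(17)
G(6) → T(19)
A(0) → Z(25)
A(0) → Z(25)
P(15) → K(10)
J(9) → Q(16)
V(21) → E(4)

OOTQERTZZKQE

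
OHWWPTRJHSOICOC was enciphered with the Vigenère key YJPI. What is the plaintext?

Repeat the key across the ciphertext: YJPIYJPIYJPIYJP
O(14)−Y(24): -10≡16 → Q
H(7)−J(9): -2≡24 → Y
W(22)−P(15): 7 → H
W(22)−I(8): 14 → O
P(15)−Y(24): -9≡17 → R
T(19)−J(9): 10 → K
R(17)−P(15): 2 → C
J(9)−I(8): 1 → B
H(7)−Y(24): -17≡9 → J
S(18)−J(9): 9 → J
O(14)−P(15): -1≡25 → Z
I(8)−I(8): 0 → A
C(2)−Y(24): -22≡4 → E
O(14)−J(9): 5 → F
C(2)−P(15): -13≡13 → N

QYHORKCBJJZAEFN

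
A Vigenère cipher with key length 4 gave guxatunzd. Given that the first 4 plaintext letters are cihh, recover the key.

Subtract each crib letter from the matching ciphertext letter (mod 26):
g(6)−c(2)=4 → e
u(20)−i(8)=12 → m
x(23)−h(7)=16 → q
a(0)−h(7)=-7≡19 → t

emqt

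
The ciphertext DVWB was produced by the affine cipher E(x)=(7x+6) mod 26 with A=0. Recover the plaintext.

HRGD

The inverse of 7 mod 26 is 15, since 7·15=105≡1. Apply D(y)=15·(y−6) mod 26:
D(3): 15·(3−6)=-45≡7 → H
V(21): 15·(21−6)=225≡17 → R
W(22): 15·(22−6)=240≡6 → G
B(1): 15·(1−6)=-75≡3 → D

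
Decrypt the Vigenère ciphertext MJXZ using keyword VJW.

Repeat the key across the ciphertext: VJWV
M(12)−V(21): -9≡17 → R
J(9)−J(9): 0 → A
X(23)−W(22): 1 → B
Z(25)−V(21): 4 → E

RABE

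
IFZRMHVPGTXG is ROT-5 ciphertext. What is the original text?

I(8): 8−5=3 → D
F(5): 5−5=0 → A
Z(25): 25−5=20 → U
R(17): 17−5=12 → M
M(12): 12−5=7 → H
H(7): 7−5=2 → C
V(21): 21−5=16 → Q
P(15): 15−5=10 → K
G(6): 6−5=1 → B
T(19): 19−5=14 → O
X(23): 23−5=18 → S
G(6): 6−5=1 → B

DAUMHCQKBOSB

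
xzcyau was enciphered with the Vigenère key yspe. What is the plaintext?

zhnucc

Repeat the key across the ciphertext: yspeys
x(23)−y(24): -1≡25 → z
z(25)−s(18): 7 → h
c(2)−p(15): -13≡13 → n
y(24)−e(4): 20 → u
a(0)−y(24): -24≡2 → c
u(20)−s(18): 2 → c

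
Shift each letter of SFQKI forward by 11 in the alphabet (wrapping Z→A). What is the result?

S(18): 18+11=29≡3 → D
F(5): 5+11=16 → Q
Q(16): 16+11=27≡1 → B
K(10): 10+11=21 → V
I(8): 8+11=19 → T

DQBVT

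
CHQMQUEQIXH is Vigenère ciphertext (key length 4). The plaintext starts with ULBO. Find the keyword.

IWPY

Subtract each crib letter from the matching ciphertext letter (mod 26):
C(2)−U(20)=-18≡8 → I
H(7)−L(11)=-4≡22 → W
Q(16)−B(1)=15 → P
M(12)−O(14)=-2≡24 → Y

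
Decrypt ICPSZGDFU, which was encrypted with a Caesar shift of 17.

I(8): 8−17=-9≡17 → R
C(2): 2−17=-15≡11 → L
P(15): 15−17=-2≡24 → Y
S(18): 18−17=1 → B
Z(25): 25−17=8 → I
G(6): 6−17=-11≡15 → P
D(3): 3−17=-14≡12 → M
F(5): 5−17=-12≡14 → O
U(20): 20−17=3 → D

RLYBIPMOD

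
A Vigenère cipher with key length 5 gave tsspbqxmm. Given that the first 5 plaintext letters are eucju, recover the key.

pyqgh

Subtract each crib letter from the matching ciphertext letter (mod 26):
t(19)−e(4)=15 → p
s(18)−u(20)=-2≡24 → y
s(18)−c(2)=16 → q
p(15)−j(9)=6 → g
b(1)−u(20)=-19≡7 → h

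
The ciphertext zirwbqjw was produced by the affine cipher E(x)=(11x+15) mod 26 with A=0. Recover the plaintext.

The inverse of 11 mod 26 is 19, since 11·19=209≡1. Apply D(y)=19·(y−15) mod 26:
z(25): 19·(25−15)=190≡8 → i
i(8): 19·(8−15)=-133≡23 → x
r(17): 19·(17−15)=38≡12 → m
w(22): 19·(22−15)=133≡3 → d
b(1): 19·(1−15)=-266≡20 → u
q(16): 19·(16−15)=19 → t
j(9): 19·(9−15)=-114≡16 → q
w(22): 19·(22−15)=133≡3 → d

ixmdutqd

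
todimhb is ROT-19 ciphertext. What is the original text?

avkptoi

t(19): 19−19=0 → a
o(14): 14−19=-5≡21 → v
d(3): 3−19=-16≡10 → k
i(8): 8−19=-11≡15 → p
m(12): 12−19=-7≡19 → t
h(7): 7−19=-12≡14 → o
b(1): 1−19=-18≡8 → i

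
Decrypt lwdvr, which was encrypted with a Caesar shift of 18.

l(11): 11−18=-7≡19 → t
w(22): 22−18=4 → e
d(3): 3−18=-15≡11 → l
v(21): 21−18=3 → d
r(17): 17−18=-1≡25 → z

teldz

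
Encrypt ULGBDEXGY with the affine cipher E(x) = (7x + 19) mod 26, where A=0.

DSJAOVYJF

U(20): 7·20+19=159≡3 → D
L(11): 7·11+19=96≡18 → S
G(6): 7·6+19=61≡9 → J
B(1): 7·1+19=26≡0 → A
D(3): 7·3+19=40≡14 → O
E(4): 7·4+19=47≡21 → V
X(23): 7·23+19=180≡24 → Y
G(6): 7·6+19=61≡9 → J
Y(24): 7·24+19=187≡5 → F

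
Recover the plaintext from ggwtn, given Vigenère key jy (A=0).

xinve

Repeat the key across the ciphertext: jyjyj
g(6)−j(9): -3≡23 → x
g(6)−y(24): -18≡8 → i
w(22)−j(9): 13 → n
t(19)−y(24): -5≡21 → v
n(13)−j(9): 4 → e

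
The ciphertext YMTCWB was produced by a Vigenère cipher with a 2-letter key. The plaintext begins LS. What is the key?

NU

Subtract each crib letter from the matching ciphertext letter (mod 26):
Y(24)−L(11)=13 → N
M(12)−S(18)=-6≡20 → U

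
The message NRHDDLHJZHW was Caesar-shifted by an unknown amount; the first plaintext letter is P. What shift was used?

From the crib: N(13)−P(15)=-2≡24, so the shift is 24.

24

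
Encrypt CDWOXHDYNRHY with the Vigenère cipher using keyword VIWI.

XLSWSPZGIZDG

Repeat the key across the message: VIWIVIWIVIWI
C(2)+V(21): 23 → X
D(3)+I(8): 11 → L
W(22)+W(22): 44≡18 → S
O(14)+I(8): 22 → W
X(23)+V(21): 44≡18 → S
H(7)+I(8): 15 → P
D(3)+W(22): 25 → Z
Y(24)+I(8): 32≡6 → G
N(13)+V(21): 34≡8 → I
R(17)+I(8): 25 → Z
H(7)+W(22): 29≡3 → D
Y(24)+I(8): 32≡6 → G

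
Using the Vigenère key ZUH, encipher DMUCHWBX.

Repeat the key across the message: ZUHZUHZU
D(3)+Z(25): 28≡2 → C
M(12)+U(20): 32≡6 → G
U(20)+H(7): 27≡1 → B
C(2)+Z(25): 27≡1 → B
H(7)+U(20): 27≡1 → B
W(22)+H(7): 29≡3 → D
B(1)+Z(25): 26≡0 → A
X(23)+U(20): 43≡17 → R

CGBBBDAR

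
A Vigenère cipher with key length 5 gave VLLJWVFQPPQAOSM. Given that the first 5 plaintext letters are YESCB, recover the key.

Subtract each crib letter from the matching ciphertext letter (mod 26):
V(21)−Y(24)=-3≡23 → X
L(11)−E(4)=7 → H
L(11)−S(18)=-7≡19 → T
J(9)−C(2)=7 → H
W(22)−B(1)=21 → V

XHTHV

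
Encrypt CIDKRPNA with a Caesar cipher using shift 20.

WCXELJHU

C(2): 2+20=22 → W
I(8): 8+20=28≡2 → C
D(3): 3+20=23 → X
K(10): 10+20=30≡4 → E
R(17): 17+20=37≡11 → L
P(15): 15+20=35≡9 → J
N(13): 13+20=33≡7 → H
A(0): 0+20=20 → U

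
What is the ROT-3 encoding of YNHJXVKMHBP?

Y(24): 24+3=27≡1 → B
N(13): 13+3=16 → Q
H(7): 7+3=10 → K
J(9): 9+3=12 → M
X(23): 23+3=26≡0 → A
V(21): 21+3=24 → Y
K(10): 10+3=13 → N
M(12): 12+3=15 → P
H(7): 7+3=10 → K
B(1): 1+3=4 → E
P(15): 15+3=18 → S

BQKMAYNPKES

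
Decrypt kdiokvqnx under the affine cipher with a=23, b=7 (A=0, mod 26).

The inverse of 23 mod 26 is 17, since 23·17=391≡1. Apply D(y)=17·(y−7) mod 26:
k(10): 17·(10−7)=51≡25 → z
d(3): 17·(3−7)=-68≡10 → k
i(8): 17·(8−7)=17 → r
o(14): 17·(14−7)=119≡15 → p
k(10): 17·(10−7)=51≡25 → z
v(21): 17·(21−7)=238≡4 → e
q(16): 17·(16−7)=153≡23 → x
n(13): 17·(13−7)=102≡24 → y
x(23): 17·(23−7)=272≡12 → m

zkrpzexym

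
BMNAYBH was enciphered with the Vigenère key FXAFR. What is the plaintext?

WPNVHWK

Repeat the key across the ciphertext: FXAFRFX
B(1)−F(5): -4≡22 → W
M(12)−X(23): -11≡15 → P
N(13)−A(0): 13 → N
A(0)−F(5): -5≡21 → V
Y(24)−R(17): 7 → H
B(1)−F(5): -4≡22 → W
H(7)−X(23): -16≡10 → K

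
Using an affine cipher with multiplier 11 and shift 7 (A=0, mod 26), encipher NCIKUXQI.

UDRNTABR

N(13): 11·13+7=150≡20 → U
C(2): 11·2+7=29≡3 → D
I(8): 11·8+7=95≡17 → R
K(10): 11·10+7=117≡13 → N
U(20): 11·20+7=227≡19 → T
X(23): 11·23+7=260≡0 → A
Q(16): 11·16+7=183≡1 → B
I(8): 11·8+7=95≡17 → R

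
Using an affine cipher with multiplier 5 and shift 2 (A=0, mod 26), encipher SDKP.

S(18): 5·18+2=92≡14 → O
D(3): 5·3+2=17 → R
K(10): 5·10+2=52≡0 → A
P(15): 5·15+2=77≡25 → Z

ORAZ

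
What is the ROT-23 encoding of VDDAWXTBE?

V(21): 21+23=44≡18 → S
D(3): 3+23=26≡0 → A
D(3): 3+23=26≡0 → A
A(0): 0+23=23 → X
W(22): 22+23=45≡19 → T
X(23): 23+23=46≡20 → U
T(19): 19+23=42≡16 → Q
B(1): 1+23=24 → Y
E(4): 4+23=27≡1 → B

SAAXTUQYB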